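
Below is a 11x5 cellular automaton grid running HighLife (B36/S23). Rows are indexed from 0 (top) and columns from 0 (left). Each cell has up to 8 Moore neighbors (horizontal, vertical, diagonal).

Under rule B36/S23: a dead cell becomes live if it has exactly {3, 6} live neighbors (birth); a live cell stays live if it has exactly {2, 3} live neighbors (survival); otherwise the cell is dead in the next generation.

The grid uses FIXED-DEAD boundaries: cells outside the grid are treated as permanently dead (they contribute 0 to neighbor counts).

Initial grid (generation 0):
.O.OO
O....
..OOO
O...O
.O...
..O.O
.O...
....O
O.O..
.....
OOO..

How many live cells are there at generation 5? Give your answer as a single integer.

Simulating step by step:
Generation 0 (given above): 19 live cells
Generation 1: 16 live cells
.....
.O...
.O.OO
.OO.O
.O.O.
.OO..
...O.
.O...
.....
O.O..
.O...
Generation 2: 17 live cells
.....
..O..
OO.OO
OO..O
O.OO.
.O.O.
.O...
.....
.O...
.O...
.O...
Generation 3: 17 live cells
.....
.OOO.
O..OO
....O
O..OO
OO.O.
..O..
.....
.....
OOO..
.....
Generation 4: 21 live cells
..O..
.OOOO
.O..O
.....
OOOOO
OO.OO
.OO..
.....
.O...
.O...
.O...
Generation 5: 20 live cells
.OO..
.O..O
.O..O
O...O
O...O
....O
OOOO.
.OO..
.....
OOO..
.....
Population at generation 5: 20

Answer: 20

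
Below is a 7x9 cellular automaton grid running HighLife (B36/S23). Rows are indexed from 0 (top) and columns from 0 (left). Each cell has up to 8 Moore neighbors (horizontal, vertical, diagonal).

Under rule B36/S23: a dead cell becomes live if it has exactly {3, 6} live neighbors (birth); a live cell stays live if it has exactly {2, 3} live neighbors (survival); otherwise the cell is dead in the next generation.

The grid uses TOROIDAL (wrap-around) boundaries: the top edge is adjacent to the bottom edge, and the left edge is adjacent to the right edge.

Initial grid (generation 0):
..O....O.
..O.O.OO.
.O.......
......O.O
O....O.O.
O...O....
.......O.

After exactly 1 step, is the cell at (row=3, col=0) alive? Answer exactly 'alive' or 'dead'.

Simulating step by step:
Generation 0 (given above): 15 live cells
Generation 1: 20 live cells
...O...OO
.OOO..OO.
.....OO..
O.....OOO
O....OOO.
......O..
........O

Cell (3,0) at generation 1: 1 -> alive

Answer: alive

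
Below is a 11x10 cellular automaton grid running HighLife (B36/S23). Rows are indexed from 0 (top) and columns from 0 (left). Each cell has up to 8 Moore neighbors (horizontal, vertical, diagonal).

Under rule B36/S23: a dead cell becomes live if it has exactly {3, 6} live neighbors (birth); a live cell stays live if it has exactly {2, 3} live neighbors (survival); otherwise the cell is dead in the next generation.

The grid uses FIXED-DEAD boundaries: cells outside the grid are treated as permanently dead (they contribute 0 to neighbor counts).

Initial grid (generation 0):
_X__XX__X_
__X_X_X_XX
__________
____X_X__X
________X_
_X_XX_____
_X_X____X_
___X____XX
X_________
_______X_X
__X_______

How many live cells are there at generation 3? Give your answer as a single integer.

Answer: 21

Derivation:
Simulating step by step:
Generation 0 (given above): 26 live cells
Generation 1: 27 live cells
___XXX_XXX
___XX__XXX
___X___XXX
__________
___XXX____
___XX_____
___X____XX
__X_____XX
_________X
__________
__________
Generation 2: 24 live cells
___X_XXX_X
__X__X____
___XX__X_X
___X____X_
___X_X____
__X__X____
__XXX___XX
__________
________XX
__________
__________
Generation 3: 21 live cells
____XXX___
__X__X_X__
__XXX___X_
__XX____X_
__XX______
__X__X____
__XXX_____
___X______
__________
__________
__________
Population at generation 3: 21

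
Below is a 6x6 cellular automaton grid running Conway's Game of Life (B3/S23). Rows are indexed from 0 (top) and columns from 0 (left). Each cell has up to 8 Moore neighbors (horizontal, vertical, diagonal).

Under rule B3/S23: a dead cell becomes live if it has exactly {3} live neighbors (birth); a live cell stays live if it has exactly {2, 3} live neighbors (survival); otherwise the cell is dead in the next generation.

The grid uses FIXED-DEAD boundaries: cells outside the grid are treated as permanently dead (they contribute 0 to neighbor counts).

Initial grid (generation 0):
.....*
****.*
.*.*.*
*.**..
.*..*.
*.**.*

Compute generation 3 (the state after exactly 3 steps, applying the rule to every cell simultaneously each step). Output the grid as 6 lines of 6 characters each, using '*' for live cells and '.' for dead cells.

Answer: *...*.
.....*
*.*.*.
*..*..
.**.*.
.****.

Derivation:
Simulating step by step:
Generation 0 (given above): 18 live cells
Generation 1: 15 live cells
.**.*.
**.*.*
......
*..*..
*...*.
.****.
Generation 2: 19 live cells
*****.
**.**.
***.*.
......
*...*.
.****.
Generation 3: 15 live cells
(generation 3 grid is the final answer)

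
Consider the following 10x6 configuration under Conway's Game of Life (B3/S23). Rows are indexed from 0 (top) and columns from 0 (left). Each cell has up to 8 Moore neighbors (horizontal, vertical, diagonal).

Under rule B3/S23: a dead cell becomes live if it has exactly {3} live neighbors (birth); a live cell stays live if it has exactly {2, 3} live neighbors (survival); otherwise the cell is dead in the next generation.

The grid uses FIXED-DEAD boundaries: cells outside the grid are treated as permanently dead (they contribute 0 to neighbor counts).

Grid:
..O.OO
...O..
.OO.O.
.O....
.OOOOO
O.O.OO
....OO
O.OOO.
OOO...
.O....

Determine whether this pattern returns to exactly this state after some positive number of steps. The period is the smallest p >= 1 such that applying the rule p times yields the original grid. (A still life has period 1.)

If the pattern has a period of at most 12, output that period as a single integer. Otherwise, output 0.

Answer: 0

Derivation:
Simulating and comparing each generation to the original:
Gen 0 (original, given above): 27 live cells
Gen 1: 21 live cells, differs from original
Gen 2: 18 live cells, differs from original
Gen 3: 22 live cells, differs from original
Gen 4: 21 live cells, differs from original
Gen 5: 26 live cells, differs from original
Gen 6: 19 live cells, differs from original
Gen 7: 19 live cells, differs from original
Gen 8: 19 live cells, differs from original
Gen 9: 16 live cells, differs from original
Gen 10: 13 live cells, differs from original
Gen 11: 12 live cells, differs from original
Gen 12: 13 live cells, differs from original
No period found within 12 steps.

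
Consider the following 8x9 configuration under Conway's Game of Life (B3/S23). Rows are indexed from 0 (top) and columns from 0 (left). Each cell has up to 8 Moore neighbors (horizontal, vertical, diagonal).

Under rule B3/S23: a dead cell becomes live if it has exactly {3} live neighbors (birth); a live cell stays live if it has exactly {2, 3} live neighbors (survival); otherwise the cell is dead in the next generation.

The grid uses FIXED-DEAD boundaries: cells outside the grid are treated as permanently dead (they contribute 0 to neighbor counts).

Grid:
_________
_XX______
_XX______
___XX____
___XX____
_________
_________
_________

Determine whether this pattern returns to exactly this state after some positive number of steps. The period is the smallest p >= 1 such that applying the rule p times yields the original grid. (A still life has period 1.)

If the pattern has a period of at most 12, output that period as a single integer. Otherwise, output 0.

Simulating and comparing each generation to the original:
Gen 0 (original, given above): 8 live cells
Gen 1: 6 live cells, differs from original
Gen 2: 8 live cells, MATCHES original -> period = 2

Answer: 2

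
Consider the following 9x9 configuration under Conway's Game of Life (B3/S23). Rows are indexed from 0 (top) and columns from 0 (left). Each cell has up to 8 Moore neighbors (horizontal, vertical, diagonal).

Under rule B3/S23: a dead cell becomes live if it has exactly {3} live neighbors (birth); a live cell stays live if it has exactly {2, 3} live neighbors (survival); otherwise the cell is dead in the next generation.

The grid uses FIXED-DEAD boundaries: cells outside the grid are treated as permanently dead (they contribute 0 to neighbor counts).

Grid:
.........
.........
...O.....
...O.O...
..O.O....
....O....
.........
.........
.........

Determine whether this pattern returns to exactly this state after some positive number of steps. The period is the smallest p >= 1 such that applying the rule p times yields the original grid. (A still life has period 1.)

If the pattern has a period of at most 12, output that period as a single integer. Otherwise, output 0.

Answer: 2

Derivation:
Simulating and comparing each generation to the original:
Gen 0 (original, given above): 6 live cells
Gen 1: 6 live cells, differs from original
Gen 2: 6 live cells, MATCHES original -> period = 2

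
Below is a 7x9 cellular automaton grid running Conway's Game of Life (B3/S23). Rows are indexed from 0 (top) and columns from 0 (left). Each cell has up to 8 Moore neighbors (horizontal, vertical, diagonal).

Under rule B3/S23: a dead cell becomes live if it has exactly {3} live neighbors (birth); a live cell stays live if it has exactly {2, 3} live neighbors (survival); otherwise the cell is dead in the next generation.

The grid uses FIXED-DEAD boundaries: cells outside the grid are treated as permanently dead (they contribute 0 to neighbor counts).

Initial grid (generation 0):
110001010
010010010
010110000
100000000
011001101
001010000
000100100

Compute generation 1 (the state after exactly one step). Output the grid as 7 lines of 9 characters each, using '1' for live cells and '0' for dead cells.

Simulating step by step:
Generation 0 (given above): 20 live cells
Generation 1: 27 live cells
(generation 1 grid is the final answer)

Answer: 110000100
010111100
111110000
100111000
011101000
011010110
000100000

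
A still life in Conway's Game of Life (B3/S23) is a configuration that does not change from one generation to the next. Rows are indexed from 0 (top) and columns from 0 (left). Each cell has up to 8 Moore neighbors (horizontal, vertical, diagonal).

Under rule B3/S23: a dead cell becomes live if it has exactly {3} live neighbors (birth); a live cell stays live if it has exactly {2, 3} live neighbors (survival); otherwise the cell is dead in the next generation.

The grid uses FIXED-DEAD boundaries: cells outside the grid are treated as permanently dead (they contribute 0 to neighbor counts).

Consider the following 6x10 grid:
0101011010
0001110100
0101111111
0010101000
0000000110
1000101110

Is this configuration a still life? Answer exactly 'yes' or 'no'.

Answer: no

Derivation:
Compute generation 1 and compare to generation 0 (given above):
Generation 1:
0011011100
0000000001
0000000010
0010100001
0001000010
0000001010
Cell (0,1) differs: gen0=1 vs gen1=0 -> NOT a still life.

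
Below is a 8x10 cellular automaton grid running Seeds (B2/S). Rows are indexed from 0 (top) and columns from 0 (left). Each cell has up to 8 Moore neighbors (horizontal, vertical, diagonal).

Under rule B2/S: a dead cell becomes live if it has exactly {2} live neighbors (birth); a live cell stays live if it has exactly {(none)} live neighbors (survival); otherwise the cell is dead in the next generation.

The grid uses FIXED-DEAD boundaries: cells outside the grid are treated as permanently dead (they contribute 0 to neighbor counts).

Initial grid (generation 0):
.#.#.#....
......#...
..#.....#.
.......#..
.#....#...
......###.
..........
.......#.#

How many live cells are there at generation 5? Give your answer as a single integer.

Answer: 27

Derivation:
Simulating step by step:
Generation 0 (given above): 14 live cells
Generation 1: 17 live cells
..#.#.#...
.#.###.#..
......#...
.##...#.#.
.....#....
.....#....
.........#
........#.
Generation 2: 12 live cells
.#.....#..
..........
#.......#.
..........
.##.#..#..
....#.#...
........#.
.........#
Generation 3: 17 live cells
..........
##.....##.
..........
#.##...##.
......#...
.##.....#.
.....#.#.#
........#.
Generation 4: 19 live cells
##.....##.
..........
...#..#..#
.#....#...
#........#
.....#...#
.##...#...
......##.#
Generation 5: 27 live cells
..........
###...#..#
..#..#.#..
#.#..#.###
.#...##.#.
#.#...#.#.
.........#
.##..#..#.
Population at generation 5: 27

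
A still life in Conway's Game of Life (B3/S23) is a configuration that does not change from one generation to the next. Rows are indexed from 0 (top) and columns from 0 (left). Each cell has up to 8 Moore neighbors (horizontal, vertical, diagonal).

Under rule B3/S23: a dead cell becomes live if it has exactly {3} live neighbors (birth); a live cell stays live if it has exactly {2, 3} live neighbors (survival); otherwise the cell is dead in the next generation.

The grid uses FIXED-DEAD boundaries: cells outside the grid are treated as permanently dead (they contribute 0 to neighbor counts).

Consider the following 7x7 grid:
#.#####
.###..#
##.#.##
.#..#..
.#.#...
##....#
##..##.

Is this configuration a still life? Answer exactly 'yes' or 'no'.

Answer: no

Derivation:
Compute generation 1 and compare to generation 0 (given above):
Generation 1:
....###
.......
#..#.##
.#.###.
.#.....
....##.
##...#.
Cell (0,0) differs: gen0=1 vs gen1=0 -> NOT a still life.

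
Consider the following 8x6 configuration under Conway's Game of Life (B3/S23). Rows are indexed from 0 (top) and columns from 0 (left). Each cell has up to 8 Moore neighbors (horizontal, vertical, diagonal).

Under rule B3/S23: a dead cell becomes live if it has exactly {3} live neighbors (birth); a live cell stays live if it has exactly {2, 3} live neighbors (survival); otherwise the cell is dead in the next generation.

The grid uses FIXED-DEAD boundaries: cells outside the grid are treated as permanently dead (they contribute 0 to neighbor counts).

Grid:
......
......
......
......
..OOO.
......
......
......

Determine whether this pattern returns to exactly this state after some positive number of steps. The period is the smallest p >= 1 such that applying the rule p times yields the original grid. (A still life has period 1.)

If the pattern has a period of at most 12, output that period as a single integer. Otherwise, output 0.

Answer: 2

Derivation:
Simulating and comparing each generation to the original:
Gen 0 (original, given above): 3 live cells
Gen 1: 3 live cells, differs from original
Gen 2: 3 live cells, MATCHES original -> period = 2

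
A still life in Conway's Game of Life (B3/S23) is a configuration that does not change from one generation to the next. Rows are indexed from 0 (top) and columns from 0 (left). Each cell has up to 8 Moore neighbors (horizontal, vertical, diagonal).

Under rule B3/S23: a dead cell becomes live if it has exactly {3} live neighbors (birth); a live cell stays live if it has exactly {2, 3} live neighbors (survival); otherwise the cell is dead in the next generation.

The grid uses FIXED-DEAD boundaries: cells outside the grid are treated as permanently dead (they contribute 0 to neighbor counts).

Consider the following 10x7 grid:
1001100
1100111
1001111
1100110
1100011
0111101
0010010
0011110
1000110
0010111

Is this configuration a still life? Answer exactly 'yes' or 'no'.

Compute generation 1 and compare to generation 0 (given above):
Generation 1:
1101100
1110001
0011000
0011000
0000001
1001101
0000001
0110001
0110000
0001101
Cell (0,1) differs: gen0=0 vs gen1=1 -> NOT a still life.

Answer: no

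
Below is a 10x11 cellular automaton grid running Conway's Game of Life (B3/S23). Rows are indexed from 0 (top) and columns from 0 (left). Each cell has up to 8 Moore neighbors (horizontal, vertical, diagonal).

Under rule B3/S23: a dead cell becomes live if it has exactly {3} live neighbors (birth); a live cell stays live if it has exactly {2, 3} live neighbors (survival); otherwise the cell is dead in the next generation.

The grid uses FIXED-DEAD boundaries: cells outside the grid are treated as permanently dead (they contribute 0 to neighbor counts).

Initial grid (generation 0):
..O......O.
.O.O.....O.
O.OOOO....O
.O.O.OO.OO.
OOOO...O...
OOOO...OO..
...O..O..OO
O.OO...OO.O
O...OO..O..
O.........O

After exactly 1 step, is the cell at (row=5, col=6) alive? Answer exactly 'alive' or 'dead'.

Simulating step by step:
Generation 0 (given above): 44 live cells
Generation 1: 38 live cells
..O........
.O.......OO
O....OO.O.O
.....OOOOO.
.........O.
O...O.OOOO.
O...O.O...O
.OOO.OOOO.O
O..OO..OO..
...........

Cell (5,6) at generation 1: 1 -> alive

Answer: alive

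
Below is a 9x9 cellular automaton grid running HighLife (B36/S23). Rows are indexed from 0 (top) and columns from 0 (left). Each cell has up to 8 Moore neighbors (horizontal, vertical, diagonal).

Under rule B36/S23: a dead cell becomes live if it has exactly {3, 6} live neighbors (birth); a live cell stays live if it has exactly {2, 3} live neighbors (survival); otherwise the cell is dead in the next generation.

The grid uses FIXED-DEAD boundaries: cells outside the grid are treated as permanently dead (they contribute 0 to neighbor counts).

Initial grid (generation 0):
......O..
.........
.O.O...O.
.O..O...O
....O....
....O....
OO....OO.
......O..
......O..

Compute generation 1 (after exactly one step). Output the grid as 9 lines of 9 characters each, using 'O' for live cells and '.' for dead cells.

Answer: .........
.........
..O......
..OOO....
...OOO...
.....O...
.....OOO.
.....OO..
.........

Derivation:
Simulating step by step:
Generation 0 (given above): 15 live cells
Generation 1: 13 live cells
(generation 1 grid is the final answer)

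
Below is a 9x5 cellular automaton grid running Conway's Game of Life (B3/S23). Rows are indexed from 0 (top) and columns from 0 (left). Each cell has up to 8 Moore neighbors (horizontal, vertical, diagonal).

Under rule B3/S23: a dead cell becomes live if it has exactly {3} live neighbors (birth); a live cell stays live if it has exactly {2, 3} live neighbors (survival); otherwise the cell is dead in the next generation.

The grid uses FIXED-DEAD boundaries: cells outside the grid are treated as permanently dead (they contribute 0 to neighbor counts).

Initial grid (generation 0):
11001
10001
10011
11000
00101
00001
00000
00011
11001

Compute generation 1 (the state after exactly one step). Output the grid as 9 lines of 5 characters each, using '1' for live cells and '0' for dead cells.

Simulating step by step:
Generation 0 (given above): 18 live cells
Generation 1: 20 live cells
(generation 1 grid is the final answer)

Answer: 11000
10001
10011
11101
01010
00010
00011
00011
00011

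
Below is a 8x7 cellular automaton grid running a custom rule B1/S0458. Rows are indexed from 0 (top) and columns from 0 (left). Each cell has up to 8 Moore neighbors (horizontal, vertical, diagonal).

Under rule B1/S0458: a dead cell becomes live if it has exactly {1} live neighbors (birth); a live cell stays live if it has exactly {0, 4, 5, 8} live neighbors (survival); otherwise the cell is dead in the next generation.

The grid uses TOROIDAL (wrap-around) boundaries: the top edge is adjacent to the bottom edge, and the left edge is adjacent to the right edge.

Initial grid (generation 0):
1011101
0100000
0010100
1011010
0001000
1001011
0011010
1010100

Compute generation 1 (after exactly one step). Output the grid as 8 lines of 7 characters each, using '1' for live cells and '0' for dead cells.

Answer: 0001000
0000000
0000000
1001000
0000000
0000000
0001000
0010100

Derivation:
Simulating step by step:
Generation 0 (given above): 23 live cells
Generation 1: 6 live cells
(generation 1 grid is the final answer)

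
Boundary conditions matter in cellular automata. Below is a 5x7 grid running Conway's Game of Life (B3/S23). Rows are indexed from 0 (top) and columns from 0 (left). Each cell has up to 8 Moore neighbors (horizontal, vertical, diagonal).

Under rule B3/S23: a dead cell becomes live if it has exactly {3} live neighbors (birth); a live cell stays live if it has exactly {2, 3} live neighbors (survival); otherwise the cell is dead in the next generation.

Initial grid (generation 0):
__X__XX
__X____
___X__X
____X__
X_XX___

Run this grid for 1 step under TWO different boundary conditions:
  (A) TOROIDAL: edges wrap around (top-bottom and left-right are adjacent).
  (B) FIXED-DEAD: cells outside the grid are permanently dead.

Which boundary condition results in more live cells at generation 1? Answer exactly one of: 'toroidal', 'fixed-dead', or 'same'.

Under TOROIDAL boundary, generation 1:
__X___X
__XX_XX
___X___
__X_X__
_XXXXXX
Population = 15

Under FIXED-DEAD boundary, generation 1:
_______
__XX_XX
___X___
__X_X__
___X___
Population = 8

Comparison: toroidal=15, fixed-dead=8 -> toroidal

Answer: toroidal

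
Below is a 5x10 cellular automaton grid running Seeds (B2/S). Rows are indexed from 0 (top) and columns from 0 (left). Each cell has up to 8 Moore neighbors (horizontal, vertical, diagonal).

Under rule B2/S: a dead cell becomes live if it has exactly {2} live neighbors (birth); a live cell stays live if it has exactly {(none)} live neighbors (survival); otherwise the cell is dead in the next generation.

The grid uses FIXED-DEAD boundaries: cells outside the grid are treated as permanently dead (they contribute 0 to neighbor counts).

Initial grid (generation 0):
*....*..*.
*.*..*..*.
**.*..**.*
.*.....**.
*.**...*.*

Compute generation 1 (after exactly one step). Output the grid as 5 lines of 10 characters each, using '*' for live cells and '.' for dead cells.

Answer: ....*.**.*
...*......
....**....
....*.....
......*...

Derivation:
Simulating step by step:
Generation 0 (given above): 21 live cells
Generation 1: 9 live cells
(generation 1 grid is the final answer)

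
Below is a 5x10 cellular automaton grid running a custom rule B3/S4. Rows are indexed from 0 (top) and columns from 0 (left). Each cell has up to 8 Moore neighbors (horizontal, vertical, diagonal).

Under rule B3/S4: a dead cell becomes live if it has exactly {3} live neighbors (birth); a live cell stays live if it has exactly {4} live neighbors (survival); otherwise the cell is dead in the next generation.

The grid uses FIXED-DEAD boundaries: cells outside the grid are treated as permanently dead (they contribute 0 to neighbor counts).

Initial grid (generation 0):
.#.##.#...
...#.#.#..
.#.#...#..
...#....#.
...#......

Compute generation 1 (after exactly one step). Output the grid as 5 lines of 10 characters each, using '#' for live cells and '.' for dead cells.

Answer: ..#..#....
..........
......#.#.
....#.....
..........

Derivation:
Simulating step by step:
Generation 0 (given above): 13 live cells
Generation 1: 5 live cells
(generation 1 grid is the final answer)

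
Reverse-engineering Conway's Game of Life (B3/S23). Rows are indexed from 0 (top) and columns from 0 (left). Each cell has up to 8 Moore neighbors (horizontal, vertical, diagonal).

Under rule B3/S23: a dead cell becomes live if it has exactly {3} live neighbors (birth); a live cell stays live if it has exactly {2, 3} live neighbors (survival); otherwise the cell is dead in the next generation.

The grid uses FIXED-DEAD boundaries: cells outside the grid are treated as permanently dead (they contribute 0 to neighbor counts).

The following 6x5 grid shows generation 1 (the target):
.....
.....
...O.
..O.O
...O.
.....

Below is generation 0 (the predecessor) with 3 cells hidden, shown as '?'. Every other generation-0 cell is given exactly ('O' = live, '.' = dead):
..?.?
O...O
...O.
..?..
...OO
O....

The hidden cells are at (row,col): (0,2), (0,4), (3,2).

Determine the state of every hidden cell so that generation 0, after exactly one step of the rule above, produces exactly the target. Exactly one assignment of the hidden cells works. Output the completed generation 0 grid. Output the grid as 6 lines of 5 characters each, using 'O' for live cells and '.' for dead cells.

Answer: .....
O...O
...O.
..O..
...OO
O....

Derivation:
Hidden generation-0 cells (in order): (0,2), (0,4), (3,2).
A hidden cell only influences target cells in its own 3x3 neighborhood. Try each of the 2^3 = 8 assignments, step the completed generation 0 forward once under B3/S23, and compare with the target:
  (0,2)=. (0,4)=. (3,2)=. -> step gives (2,3)='.' but target has 'O' -> reject
  (0,2)=. (0,4)=. (3,2)=O -> step reproduces the target at every cell -> ACCEPT
  (0,2)=. (0,4)=O (3,2)=. -> step gives (1,3)='O' but target has '.' -> reject
  (0,2)=. (0,4)=O (3,2)=O -> step gives (1,3)='O' but target has '.' -> reject
  (0,2)=O (0,4)=. (3,2)=. -> step gives (1,3)='O' but target has '.' -> reject
  (0,2)=O (0,4)=. (3,2)=O -> step gives (1,3)='O' but target has '.' -> reject
  (0,2)=O (0,4)=O (3,2)=. -> step gives (0,3)='O' but target has '.' -> reject
  (0,2)=O (0,4)=O (3,2)=O -> step gives (0,3)='O' but target has '.' -> reject
Unique solution: (0,2)=dead, (0,4)=dead, (3,2)=live.
Check: live-neighbor counts of every cell in the completed generation 0:
11011
01121
12222
01243
12221
01122
Applying B3/S23 to generation 0 with these counts gives:
.....
.....
...O.
..O.O
...O.
.....
which matches the target exactly.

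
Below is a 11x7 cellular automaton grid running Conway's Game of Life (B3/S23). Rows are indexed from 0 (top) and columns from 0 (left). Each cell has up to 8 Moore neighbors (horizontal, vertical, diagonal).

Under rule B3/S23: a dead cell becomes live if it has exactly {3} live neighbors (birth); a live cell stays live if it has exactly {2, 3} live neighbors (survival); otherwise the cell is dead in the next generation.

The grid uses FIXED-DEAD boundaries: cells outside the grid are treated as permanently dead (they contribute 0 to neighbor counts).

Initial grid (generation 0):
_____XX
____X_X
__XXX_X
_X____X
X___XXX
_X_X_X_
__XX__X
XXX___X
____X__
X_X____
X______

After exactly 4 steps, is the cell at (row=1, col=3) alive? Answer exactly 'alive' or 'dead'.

Simulating step by step:
Generation 0 (given above): 28 live cells
Generation 1: 31 live cells
_____XX
____X_X
__XXX_X
_XX___X
XXX_X_X
_X_X___
X__XXXX
_XX__X_
X_XX___
_X_____
_X_____
Generation 2: 25 live cells
_____XX
____X_X
_XX_X_X
X___X_X
X____X_
______X
X__X_XX
X____XX
X__X___
XX_____
_______
Generation 3: 24 live cells
_____XX
___XX_X
_X__X_X
X__XX_X
_____XX
____X_X
____X__
XX___XX
X______
XX_____
_______
Generation 4: 22 live cells
____XXX
___XX_X
__X___X
___XX_X
___X__X
____X_X
____X_X
XX___X_
_______
XX_____
_______

Cell (1,3) at generation 4: 1 -> alive

Answer: alive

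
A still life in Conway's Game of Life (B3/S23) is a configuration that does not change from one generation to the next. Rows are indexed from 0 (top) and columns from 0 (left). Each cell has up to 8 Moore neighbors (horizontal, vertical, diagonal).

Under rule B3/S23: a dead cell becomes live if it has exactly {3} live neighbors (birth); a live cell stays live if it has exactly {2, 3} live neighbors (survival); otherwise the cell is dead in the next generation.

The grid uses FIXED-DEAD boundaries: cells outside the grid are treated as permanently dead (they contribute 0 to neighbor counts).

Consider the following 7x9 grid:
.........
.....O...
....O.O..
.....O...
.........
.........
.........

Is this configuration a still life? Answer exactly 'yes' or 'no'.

Answer: yes

Derivation:
Compute generation 1 and compare to generation 0 (given above):
Generation 1:
.........
.....O...
....O.O..
.....O...
.........
.........
.........
The grids are IDENTICAL -> still life.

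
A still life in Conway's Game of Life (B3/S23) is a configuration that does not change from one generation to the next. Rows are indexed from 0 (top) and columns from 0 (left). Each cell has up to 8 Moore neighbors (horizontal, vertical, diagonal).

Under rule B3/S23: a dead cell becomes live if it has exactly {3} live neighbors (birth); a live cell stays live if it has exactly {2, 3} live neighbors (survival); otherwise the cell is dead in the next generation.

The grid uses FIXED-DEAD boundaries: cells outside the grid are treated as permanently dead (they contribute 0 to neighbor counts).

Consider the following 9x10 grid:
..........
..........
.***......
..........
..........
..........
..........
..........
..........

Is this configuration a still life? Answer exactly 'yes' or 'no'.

Answer: no

Derivation:
Compute generation 1 and compare to generation 0 (given above):
Generation 1:
..........
..*.......
..*.......
..*.......
..........
..........
..........
..........
..........
Cell (1,2) differs: gen0=0 vs gen1=1 -> NOT a still life.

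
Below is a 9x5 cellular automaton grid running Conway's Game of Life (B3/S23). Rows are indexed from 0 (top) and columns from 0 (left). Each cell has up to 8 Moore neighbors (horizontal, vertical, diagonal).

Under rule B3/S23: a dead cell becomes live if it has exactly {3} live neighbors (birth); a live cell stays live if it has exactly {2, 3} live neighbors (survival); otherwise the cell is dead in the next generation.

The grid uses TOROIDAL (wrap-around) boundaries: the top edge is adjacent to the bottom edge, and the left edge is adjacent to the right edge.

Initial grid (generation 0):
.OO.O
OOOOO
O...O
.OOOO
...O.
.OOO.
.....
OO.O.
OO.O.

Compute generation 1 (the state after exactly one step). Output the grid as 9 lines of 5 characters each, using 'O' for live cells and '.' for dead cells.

Simulating step by step:
Generation 0 (given above): 24 live cells
Generation 1: 11 live cells
(generation 1 grid is the final answer)

Answer: .....
.....
.....
.OO..
O....
..OO.
O..OO
OO...
...O.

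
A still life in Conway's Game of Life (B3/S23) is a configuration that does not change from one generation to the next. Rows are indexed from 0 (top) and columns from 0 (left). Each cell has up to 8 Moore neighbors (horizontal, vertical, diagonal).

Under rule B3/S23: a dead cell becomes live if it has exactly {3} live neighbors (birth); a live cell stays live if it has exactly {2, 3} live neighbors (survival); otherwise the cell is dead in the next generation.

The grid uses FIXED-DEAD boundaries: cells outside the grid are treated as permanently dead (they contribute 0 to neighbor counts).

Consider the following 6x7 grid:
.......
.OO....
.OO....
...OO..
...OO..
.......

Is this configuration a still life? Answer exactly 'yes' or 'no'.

Compute generation 1 and compare to generation 0 (given above):
Generation 1:
.......
.OO....
.O.....
....O..
...OO..
.......
Cell (2,2) differs: gen0=1 vs gen1=0 -> NOT a still life.

Answer: no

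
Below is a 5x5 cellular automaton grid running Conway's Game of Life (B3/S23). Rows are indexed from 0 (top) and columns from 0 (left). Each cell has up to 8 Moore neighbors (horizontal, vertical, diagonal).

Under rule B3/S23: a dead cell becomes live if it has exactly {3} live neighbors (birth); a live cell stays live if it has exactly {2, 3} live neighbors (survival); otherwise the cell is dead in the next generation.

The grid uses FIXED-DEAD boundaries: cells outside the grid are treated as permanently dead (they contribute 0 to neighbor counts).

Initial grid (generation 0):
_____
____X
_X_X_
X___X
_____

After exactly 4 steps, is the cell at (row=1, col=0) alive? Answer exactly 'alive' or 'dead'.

Simulating step by step:
Generation 0 (given above): 5 live cells
Generation 1: 2 live cells
_____
_____
___XX
_____
_____
Generation 2: 0 live cells
_____
_____
_____
_____
_____
Generation 3: 0 live cells
_____
_____
_____
_____
_____
Generation 4: 0 live cells
_____
_____
_____
_____
_____

Cell (1,0) at generation 4: 0 -> dead

Answer: dead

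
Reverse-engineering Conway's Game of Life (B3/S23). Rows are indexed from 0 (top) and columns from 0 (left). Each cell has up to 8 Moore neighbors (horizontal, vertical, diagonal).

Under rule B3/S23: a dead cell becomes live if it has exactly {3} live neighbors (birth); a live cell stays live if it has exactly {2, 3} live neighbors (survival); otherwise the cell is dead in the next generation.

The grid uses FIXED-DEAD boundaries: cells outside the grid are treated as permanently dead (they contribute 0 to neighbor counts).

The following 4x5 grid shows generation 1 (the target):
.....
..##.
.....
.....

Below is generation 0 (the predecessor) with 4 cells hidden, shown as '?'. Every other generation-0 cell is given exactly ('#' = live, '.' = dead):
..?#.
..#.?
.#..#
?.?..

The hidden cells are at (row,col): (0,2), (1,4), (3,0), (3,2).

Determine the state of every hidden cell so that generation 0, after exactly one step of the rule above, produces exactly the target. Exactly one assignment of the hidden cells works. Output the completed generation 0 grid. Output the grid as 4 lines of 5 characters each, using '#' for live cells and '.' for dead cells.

Hidden generation-0 cells (in order): (0,2), (1,4), (3,0), (3,2).
A hidden cell only influences target cells in its own 3x3 neighborhood. Try each of the 2^4 = 16 assignments, step the completed generation 0 forward once under B3/S23, and compare with the target:
  (0,2)=. (1,4)=. (3,0)=. (3,2)=. -> step reproduces the target at every cell -> ACCEPT
  (0,2)=. (1,4)=. (3,0)=. (3,2)=# -> step gives (2,1)='#' but target has '.' -> reject
  (0,2)=. (1,4)=. (3,0)=# (3,2)=. -> step gives (2,1)='#' but target has '.' -> reject
  (0,2)=. (1,4)=. (3,0)=# (3,2)=# -> step gives (2,1)='#' but target has '.' -> reject
  (0,2)=. (1,4)=# (3,0)=. (3,2)=. -> step gives (0,3)='#' but target has '.' -> reject
  (0,2)=. (1,4)=# (3,0)=. (3,2)=# -> step gives (0,3)='#' but target has '.' -> reject
  (0,2)=. (1,4)=# (3,0)=# (3,2)=. -> step gives (0,3)='#' but target has '.' -> reject
  (0,2)=. (1,4)=# (3,0)=# (3,2)=# -> step gives (0,3)='#' but target has '.' -> reject
  (0,2)=# (1,4)=. (3,0)=. (3,2)=. -> step gives (0,2)='#' but target has '.' -> reject
  (0,2)=# (1,4)=. (3,0)=. (3,2)=# -> step gives (0,2)='#' but target has '.' -> reject
  (0,2)=# (1,4)=. (3,0)=# (3,2)=. -> step gives (0,2)='#' but target has '.' -> reject
  (0,2)=# (1,4)=. (3,0)=# (3,2)=# -> step gives (0,2)='#' but target has '.' -> reject
  (0,2)=# (1,4)=# (3,0)=. (3,2)=. -> step gives (0,2)='#' but target has '.' -> reject
  (0,2)=# (1,4)=# (3,0)=. (3,2)=# -> step gives (0,2)='#' but target has '.' -> reject
  (0,2)=# (1,4)=# (3,0)=# (3,2)=. -> step gives (0,2)='#' but target has '.' -> reject
  (0,2)=# (1,4)=# (3,0)=# (3,2)=# -> step gives (0,2)='#' but target has '.' -> reject
Unique solution: (0,2)=dead, (1,4)=dead, (3,0)=dead, (3,2)=dead.
Check: live-neighbor counts of every cell in the completed generation 0:
01211
12232
11220
11111
Applying B3/S23 to generation 0 with these counts gives:
.....
..##.
.....
.....
which matches the target exactly.

Answer: ...#.
..#..
.#..#
.....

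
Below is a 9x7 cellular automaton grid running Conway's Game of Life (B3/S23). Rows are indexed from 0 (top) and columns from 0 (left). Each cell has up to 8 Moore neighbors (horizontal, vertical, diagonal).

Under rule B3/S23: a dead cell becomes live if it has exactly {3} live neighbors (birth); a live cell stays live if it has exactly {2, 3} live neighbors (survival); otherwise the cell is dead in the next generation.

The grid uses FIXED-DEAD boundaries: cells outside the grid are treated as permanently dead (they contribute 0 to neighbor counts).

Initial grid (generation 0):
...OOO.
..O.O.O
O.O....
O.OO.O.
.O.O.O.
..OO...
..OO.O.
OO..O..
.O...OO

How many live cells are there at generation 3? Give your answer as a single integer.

Answer: 20

Derivation:
Simulating step by step:
Generation 0 (given above): 26 live cells
Generation 1: 21 live cells
...OOO.
.OO.O..
..O.OO.
O..O...
.O.....
.O.....
.......
OO.OO.O
OO...O.
Generation 2: 29 live cells
..OOOO.
.OO....
..O.OO.
.OOOO..
OOO....
.......
OOO....
OOO.OO.
OOO.OO.
Generation 3: 20 live cells
.OOOO..
.O.....
....OO.
O...OO.
O......
.......
O.OO...
....OO.
O.O.OO.
Population at generation 3: 20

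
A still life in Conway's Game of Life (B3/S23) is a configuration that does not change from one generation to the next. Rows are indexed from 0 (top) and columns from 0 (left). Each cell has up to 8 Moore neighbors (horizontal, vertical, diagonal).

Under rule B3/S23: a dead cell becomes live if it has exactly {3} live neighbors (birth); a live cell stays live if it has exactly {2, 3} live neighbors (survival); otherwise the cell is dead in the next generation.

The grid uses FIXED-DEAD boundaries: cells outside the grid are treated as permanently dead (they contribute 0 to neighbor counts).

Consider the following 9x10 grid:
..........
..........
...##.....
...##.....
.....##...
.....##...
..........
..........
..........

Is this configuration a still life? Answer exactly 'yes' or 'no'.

Compute generation 1 and compare to generation 0 (given above):
Generation 1:
..........
..........
...##.....
...#......
......#...
.....##...
..........
..........
..........
Cell (3,4) differs: gen0=1 vs gen1=0 -> NOT a still life.

Answer: no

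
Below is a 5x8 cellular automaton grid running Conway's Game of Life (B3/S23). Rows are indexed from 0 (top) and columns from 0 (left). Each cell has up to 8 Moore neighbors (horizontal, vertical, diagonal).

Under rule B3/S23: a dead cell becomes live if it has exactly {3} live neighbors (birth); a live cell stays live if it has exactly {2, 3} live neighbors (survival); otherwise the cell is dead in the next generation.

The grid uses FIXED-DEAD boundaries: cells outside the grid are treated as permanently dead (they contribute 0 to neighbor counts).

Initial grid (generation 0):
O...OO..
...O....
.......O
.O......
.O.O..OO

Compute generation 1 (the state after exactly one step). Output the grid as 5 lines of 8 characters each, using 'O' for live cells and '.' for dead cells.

Answer: ....O...
....O...
........
..O...OO
..O.....

Derivation:
Simulating step by step:
Generation 0 (given above): 10 live cells
Generation 1: 6 live cells
(generation 1 grid is the final answer)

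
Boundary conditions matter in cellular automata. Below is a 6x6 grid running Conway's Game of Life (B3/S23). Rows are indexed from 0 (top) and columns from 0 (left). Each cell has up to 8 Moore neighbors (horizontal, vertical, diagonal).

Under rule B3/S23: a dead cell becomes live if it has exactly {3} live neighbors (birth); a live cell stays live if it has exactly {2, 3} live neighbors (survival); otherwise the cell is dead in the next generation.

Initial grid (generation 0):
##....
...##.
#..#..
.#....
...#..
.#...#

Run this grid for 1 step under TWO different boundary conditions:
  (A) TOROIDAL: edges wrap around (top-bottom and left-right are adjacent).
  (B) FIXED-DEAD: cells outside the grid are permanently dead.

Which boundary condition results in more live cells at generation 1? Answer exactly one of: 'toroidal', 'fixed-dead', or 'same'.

Answer: toroidal

Derivation:
Under TOROIDAL boundary, generation 1:
###.##
######
..###.
..#...
#.#...
.##...
Population = 19

Under FIXED-DEAD boundary, generation 1:
......
#####.
..###.
..#...
..#...
......
Population = 10

Comparison: toroidal=19, fixed-dead=10 -> toroidal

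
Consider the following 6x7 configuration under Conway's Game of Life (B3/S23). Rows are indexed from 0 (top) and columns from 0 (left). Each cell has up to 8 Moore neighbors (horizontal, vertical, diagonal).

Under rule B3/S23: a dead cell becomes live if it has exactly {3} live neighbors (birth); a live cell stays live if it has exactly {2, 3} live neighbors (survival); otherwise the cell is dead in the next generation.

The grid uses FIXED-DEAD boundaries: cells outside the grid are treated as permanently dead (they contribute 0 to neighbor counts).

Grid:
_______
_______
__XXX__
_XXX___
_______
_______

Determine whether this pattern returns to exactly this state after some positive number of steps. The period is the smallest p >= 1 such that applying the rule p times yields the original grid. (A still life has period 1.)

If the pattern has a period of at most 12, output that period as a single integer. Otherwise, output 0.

Answer: 2

Derivation:
Simulating and comparing each generation to the original:
Gen 0 (original, given above): 6 live cells
Gen 1: 6 live cells, differs from original
Gen 2: 6 live cells, MATCHES original -> period = 2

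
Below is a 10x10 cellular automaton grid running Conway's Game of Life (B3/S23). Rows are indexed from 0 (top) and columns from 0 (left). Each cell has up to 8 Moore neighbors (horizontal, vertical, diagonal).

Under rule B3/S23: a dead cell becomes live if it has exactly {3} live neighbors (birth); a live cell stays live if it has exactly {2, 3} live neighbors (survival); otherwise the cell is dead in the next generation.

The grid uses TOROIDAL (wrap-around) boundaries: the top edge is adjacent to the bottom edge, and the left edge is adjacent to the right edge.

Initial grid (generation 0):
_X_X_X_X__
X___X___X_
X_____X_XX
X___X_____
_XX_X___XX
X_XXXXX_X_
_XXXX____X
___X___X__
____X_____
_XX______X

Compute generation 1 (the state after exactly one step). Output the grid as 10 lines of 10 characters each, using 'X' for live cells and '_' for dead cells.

Answer: _X_XX___XX
XX__XXX_X_
XX___X_XX_
___X_X_X__
__X____XX_
_______XX_
XX____XXXX
__________
__XX______
XXXXX_____

Derivation:
Simulating step by step:
Generation 0 (given above): 36 live cells
Generation 1: 37 live cells
(generation 1 grid is the final answer)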